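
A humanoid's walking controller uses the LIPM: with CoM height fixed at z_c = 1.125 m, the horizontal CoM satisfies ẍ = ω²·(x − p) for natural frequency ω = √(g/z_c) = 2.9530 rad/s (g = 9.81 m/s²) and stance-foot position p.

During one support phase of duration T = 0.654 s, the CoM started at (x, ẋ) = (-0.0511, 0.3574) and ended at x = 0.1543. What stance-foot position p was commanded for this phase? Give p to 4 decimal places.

ωT = 2.9530·0.654 = 1.931262; cosh(ωT) = 3.521588, sinh(ωT) = 3.376623
x(T) = p + (x₀−p)·cosh(ωT) + (ẋ₀/ω)·sinh(ωT) ⇒ p·(1 − cosh) = x(T) − x₀·cosh − (ẋ₀/ω)·sinh
numerator   = 0.1543 − (-0.0511)·3.521588 − (0.3574/2.9530)·3.376623 = -0.074418
denominator = 1 − 3.521588 = -2.521588
p = -0.074418 / -2.521588 = 0.0295

p = 0.0295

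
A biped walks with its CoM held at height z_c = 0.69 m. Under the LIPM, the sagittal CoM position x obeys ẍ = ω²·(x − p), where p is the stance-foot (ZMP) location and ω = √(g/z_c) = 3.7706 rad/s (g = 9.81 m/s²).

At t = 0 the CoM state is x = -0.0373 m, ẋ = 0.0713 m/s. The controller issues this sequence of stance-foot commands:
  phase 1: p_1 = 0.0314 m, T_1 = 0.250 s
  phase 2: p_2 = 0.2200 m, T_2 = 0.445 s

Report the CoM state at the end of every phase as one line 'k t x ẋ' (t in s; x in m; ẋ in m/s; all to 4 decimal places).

phase 1: p=0.0314, T=0.250, ωT=0.942650, cosh=1.478184, sinh=1.088590; start (x,ẋ)=(-0.037300, 0.071300) → end (x,ẋ)=(-0.049567, -0.176594)
phase 2: p=0.2200, T=0.445, ωT=1.677917, cosh=2.770577, sinh=2.583814; start (x,ẋ)=(-0.049567, -0.176594) → end (x,ẋ)=(-0.647867, -3.115528)

1 0.2500 -0.0496 -0.1766
2 0.6950 -0.6479 -3.1155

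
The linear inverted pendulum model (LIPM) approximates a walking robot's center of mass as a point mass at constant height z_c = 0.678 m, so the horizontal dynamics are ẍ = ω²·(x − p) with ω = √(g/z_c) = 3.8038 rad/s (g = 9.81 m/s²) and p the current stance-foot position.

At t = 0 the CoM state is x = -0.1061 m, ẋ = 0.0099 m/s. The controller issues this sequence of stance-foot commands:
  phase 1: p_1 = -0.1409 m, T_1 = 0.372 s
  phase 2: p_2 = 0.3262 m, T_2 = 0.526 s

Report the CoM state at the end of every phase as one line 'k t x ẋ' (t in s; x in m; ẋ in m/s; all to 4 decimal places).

phase 1: p=-0.1409, T=0.372, ωT=1.415014, cosh=2.179732, sinh=1.936810; start (x,ẋ)=(-0.106100, 0.009900) → end (x,ẋ)=(-0.060004, 0.277959)
phase 2: p=0.3262, T=0.526, ωT=2.000799, cosh=3.765094, sinh=3.629867; start (x,ẋ)=(-0.060004, 0.277959) → end (x,ẋ)=(-0.862647, -4.285893)

1 0.3720 -0.0600 0.2780
2 0.8980 -0.8626 -4.2859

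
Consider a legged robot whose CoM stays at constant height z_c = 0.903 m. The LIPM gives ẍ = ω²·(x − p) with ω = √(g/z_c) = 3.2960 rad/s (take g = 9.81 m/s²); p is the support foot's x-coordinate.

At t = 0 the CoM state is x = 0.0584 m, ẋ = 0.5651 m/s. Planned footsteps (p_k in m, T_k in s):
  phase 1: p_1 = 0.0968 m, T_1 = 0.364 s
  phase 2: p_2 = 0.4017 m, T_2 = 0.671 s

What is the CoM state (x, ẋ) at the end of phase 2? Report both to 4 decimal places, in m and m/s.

x = 1.0057, ẋ = 2.1238

phase 1: p=0.0968, T=0.364, ωT=1.199744, cosh=1.810269, sinh=1.508998; start (x,ẋ)=(0.058400, 0.565100) → end (x,ẋ)=(0.286004, 0.831995)
phase 2: p=0.4017, T=0.671, ωT=2.211616, cosh=4.619991, sinh=4.510468; start (x,ẋ)=(0.286004, 0.831995) → end (x,ẋ)=(1.005742, 2.123809)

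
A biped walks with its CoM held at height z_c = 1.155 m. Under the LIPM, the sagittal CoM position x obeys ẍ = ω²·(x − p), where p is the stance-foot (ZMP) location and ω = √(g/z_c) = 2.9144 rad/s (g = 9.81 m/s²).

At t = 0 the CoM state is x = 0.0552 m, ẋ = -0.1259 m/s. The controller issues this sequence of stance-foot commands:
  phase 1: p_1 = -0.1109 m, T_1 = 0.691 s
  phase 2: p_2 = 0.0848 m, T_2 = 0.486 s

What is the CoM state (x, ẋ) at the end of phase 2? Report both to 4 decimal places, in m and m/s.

x = 1.5589, ẋ = 4.4148

phase 1: p=-0.1109, T=0.691, ωT=2.013850, cosh=3.812792, sinh=3.679318; start (x,ẋ)=(0.055200, -0.125900) → end (x,ẋ)=(0.363461, 1.301060)
phase 2: p=0.0848, T=0.486, ωT=1.416398, cosh=2.182417, sinh=1.939830; start (x,ẋ)=(0.363461, 1.301060) → end (x,ẋ)=(1.558942, 4.414849)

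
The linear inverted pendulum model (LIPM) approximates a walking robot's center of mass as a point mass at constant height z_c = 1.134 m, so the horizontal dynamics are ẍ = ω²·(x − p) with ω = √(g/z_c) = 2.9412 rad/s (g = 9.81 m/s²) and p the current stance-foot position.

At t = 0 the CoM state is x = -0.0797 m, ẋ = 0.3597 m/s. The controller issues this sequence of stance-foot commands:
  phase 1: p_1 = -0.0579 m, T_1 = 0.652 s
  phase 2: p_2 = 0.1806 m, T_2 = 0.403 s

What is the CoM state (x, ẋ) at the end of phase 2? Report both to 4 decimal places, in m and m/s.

x = 0.8695, ẋ = 2.2596

phase 1: p=-0.0579, T=0.652, ωT=1.917662, cosh=3.475991, sinh=3.329041; start (x,ẋ)=(-0.079700, 0.359700) → end (x,ẋ)=(0.273455, 1.036862)
phase 2: p=0.1806, T=0.403, ωT=1.185304, cosh=1.788667, sinh=1.483013; start (x,ẋ)=(0.273455, 1.036862) → end (x,ẋ)=(0.869494, 2.259620)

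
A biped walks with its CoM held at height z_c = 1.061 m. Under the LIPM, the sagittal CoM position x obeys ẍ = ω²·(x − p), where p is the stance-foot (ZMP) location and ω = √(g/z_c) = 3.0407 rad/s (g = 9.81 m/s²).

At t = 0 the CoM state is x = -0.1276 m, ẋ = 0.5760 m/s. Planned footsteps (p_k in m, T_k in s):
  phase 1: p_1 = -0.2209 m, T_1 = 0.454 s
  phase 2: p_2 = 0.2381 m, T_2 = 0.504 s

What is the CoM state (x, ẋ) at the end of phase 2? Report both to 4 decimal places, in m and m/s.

x = 1.7262, ẋ = 4.8421

phase 1: p=-0.2209, T=0.454, ωT=1.380478, cosh=2.114130, sinh=1.862671; start (x,ẋ)=(-0.127600, 0.576000) → end (x,ẋ)=(0.329194, 1.746174)
phase 2: p=0.2381, T=0.504, ωT=1.532513, cosh=2.422894, sinh=2.206902; start (x,ẋ)=(0.329194, 1.746174) → end (x,ẋ)=(1.726163, 4.842085)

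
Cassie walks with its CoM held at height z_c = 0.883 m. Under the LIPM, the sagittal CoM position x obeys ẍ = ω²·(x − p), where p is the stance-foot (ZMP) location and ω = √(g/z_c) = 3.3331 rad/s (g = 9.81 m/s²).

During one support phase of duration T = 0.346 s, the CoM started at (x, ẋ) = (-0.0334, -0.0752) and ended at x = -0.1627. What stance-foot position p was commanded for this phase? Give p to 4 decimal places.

ωT = 3.3331·0.346 = 1.153253; cosh(ωT) = 1.742045, sinh(ωT) = 1.426437
x(T) = p + (x₀−p)·cosh(ωT) + (ẋ₀/ω)·sinh(ωT) ⇒ p·(1 − cosh) = x(T) − x₀·cosh − (ẋ₀/ω)·sinh
numerator   = -0.1627 − (-0.0334)·1.742045 − (-0.0752/3.3331)·1.426437 = -0.072333
denominator = 1 − 1.742045 = -0.742045
p = -0.072333 / -0.742045 = 0.0975

p = 0.0975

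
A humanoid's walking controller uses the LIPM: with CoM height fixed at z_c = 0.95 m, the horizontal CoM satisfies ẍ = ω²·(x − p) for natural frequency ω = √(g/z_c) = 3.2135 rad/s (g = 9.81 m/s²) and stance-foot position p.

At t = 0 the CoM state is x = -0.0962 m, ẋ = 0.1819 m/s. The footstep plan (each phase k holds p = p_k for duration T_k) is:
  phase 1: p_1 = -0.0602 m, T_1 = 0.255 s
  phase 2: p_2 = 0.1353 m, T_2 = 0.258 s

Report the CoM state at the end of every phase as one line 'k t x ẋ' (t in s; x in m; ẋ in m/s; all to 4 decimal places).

phase 1: p=-0.0602, T=0.255, ωT=0.819442, cosh=1.354956, sinh=0.914279; start (x,ẋ)=(-0.096200, 0.181900) → end (x,ẋ)=(-0.057226, 0.140697)
phase 2: p=0.1353, T=0.258, ωT=0.829083, cosh=1.363833, sinh=0.927384; start (x,ẋ)=(-0.057226, 0.140697) → end (x,ẋ)=(-0.086669, -0.381868)

1 0.2550 -0.0572 0.1407
2 0.5130 -0.0867 -0.3819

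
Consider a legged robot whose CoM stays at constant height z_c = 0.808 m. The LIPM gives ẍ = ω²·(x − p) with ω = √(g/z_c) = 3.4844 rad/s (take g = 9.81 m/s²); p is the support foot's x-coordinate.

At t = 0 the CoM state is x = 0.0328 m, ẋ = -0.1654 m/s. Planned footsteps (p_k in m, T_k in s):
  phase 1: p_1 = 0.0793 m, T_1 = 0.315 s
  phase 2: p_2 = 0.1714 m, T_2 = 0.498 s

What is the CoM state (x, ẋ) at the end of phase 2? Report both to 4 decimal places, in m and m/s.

phase 1: p=0.0793, T=0.315, ωT=1.097586, cosh=1.665299, sinh=1.331624; start (x,ẋ)=(0.032800, -0.165400) → end (x,ẋ)=(-0.061347, -0.491196)
phase 2: p=0.1714, T=0.498, ωT=1.735231, cosh=2.923299, sinh=2.746940; start (x,ẋ)=(-0.061347, -0.491196) → end (x,ẋ)=(-0.896225, -3.663635)

x = -0.8962, ẋ = -3.6636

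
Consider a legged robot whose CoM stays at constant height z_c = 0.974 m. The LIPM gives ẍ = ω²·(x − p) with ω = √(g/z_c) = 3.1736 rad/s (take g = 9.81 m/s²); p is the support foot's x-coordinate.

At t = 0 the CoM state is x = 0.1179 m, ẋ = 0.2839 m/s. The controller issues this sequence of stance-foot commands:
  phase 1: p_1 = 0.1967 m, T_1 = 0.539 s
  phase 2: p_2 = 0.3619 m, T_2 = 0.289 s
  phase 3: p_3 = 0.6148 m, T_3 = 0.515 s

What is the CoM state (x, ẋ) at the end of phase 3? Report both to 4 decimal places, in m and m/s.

phase 1: p=0.1967, T=0.539, ωT=1.710570, cosh=2.856439, sinh=2.675677; start (x,ẋ)=(0.117900, 0.283900) → end (x,ẋ)=(0.210970, 0.141811)
phase 2: p=0.3619, T=0.289, ωT=0.917170, cosh=1.450924, sinh=1.051276; start (x,ẋ)=(0.210970, 0.141811) → end (x,ẋ)=(0.189888, -0.297796)
phase 3: p=0.6148, T=0.515, ωT=1.634404, cosh=2.660735, sinh=2.465667; start (x,ẋ)=(0.189888, -0.297796) → end (x,ẋ)=(-0.747146, -4.117311)

x = -0.7471, ẋ = -4.1173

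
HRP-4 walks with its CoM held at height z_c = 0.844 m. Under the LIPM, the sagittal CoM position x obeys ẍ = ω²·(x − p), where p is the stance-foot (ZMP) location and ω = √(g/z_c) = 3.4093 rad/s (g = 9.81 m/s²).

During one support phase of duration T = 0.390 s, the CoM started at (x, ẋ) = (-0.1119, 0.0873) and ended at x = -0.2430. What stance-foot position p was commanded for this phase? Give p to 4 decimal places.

p = 0.0604

ωT = 3.4093·0.390 = 1.329627; cosh(ωT) = 2.022105, sinh(ωT) = 1.757529
x(T) = p + (x₀−p)·cosh(ωT) + (ẋ₀/ω)·sinh(ωT) ⇒ p·(1 − cosh) = x(T) − x₀·cosh − (ẋ₀/ω)·sinh
numerator   = -0.2430 − (-0.1119)·2.022105 − (0.0873/3.4093)·1.757529 = -0.061731
denominator = 1 − 2.022105 = -1.022105
p = -0.061731 / -1.022105 = 0.0604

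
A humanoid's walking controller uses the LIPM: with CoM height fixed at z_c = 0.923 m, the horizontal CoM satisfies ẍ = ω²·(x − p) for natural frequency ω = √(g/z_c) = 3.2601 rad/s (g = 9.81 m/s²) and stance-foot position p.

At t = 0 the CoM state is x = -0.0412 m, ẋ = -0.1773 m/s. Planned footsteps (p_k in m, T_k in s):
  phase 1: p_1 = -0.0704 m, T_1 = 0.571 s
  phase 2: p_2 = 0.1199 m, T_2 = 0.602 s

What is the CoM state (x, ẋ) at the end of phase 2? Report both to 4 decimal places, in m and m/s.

phase 1: p=-0.0704, T=0.571, ωT=1.861517, cosh=3.294463, sinh=3.139026; start (x,ẋ)=(-0.041200, -0.177300) → end (x,ẋ)=(-0.144917, -0.285289)
phase 2: p=0.1199, T=0.602, ωT=1.962580, cosh=3.629082, sinh=3.488586; start (x,ẋ)=(-0.144917, -0.285289) → end (x,ẋ)=(-1.146427, -4.047139)

x = -1.1464, ẋ = -4.0471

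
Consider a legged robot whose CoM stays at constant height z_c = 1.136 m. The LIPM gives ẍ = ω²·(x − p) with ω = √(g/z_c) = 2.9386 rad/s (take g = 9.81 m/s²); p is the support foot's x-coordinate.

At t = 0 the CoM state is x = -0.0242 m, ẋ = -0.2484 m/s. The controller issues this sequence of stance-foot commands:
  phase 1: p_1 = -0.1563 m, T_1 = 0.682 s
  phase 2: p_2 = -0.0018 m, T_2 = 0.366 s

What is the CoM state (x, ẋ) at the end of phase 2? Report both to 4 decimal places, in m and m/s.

x = 0.2677, ẋ = 0.9176

phase 1: p=-0.1563, T=0.682, ωT=2.004125, cosh=3.777189, sinh=3.642411; start (x,ẋ)=(-0.024200, -0.248400) → end (x,ẋ)=(0.034774, 0.475690)
phase 2: p=-0.0018, T=0.366, ωT=1.075528, cosh=1.636328, sinh=1.295211; start (x,ẋ)=(0.034774, 0.475690) → end (x,ẋ)=(0.267710, 0.917588)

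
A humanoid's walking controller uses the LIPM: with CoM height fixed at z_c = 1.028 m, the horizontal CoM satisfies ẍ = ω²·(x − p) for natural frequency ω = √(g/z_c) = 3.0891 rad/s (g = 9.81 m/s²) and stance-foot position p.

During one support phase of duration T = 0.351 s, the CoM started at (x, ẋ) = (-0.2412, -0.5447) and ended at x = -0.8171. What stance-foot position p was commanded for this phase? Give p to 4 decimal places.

p = 0.2914

ωT = 3.0891·0.351 = 1.084274; cosh(ωT) = 1.647720, sinh(ωT) = 1.309573
x(T) = p + (x₀−p)·cosh(ωT) + (ẋ₀/ω)·sinh(ωT) ⇒ p·(1 − cosh) = x(T) − x₀·cosh − (ẋ₀/ω)·sinh
numerator   = -0.8171 − (-0.2412)·1.647720 − (-0.5447/3.0891)·1.309573 = -0.188753
denominator = 1 − 1.647720 = -0.647720
p = -0.188753 / -0.647720 = 0.2914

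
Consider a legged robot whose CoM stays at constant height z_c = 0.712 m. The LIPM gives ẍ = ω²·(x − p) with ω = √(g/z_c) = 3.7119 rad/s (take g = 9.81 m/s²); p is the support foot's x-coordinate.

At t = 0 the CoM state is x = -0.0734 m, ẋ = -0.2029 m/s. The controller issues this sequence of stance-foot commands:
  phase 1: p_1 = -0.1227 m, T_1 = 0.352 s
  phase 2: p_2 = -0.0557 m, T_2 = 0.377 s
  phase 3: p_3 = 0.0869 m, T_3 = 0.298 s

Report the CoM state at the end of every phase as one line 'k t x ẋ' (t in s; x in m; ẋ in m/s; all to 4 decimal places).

phase 1: p=-0.1227, T=0.352, ωT=1.306589, cosh=1.982147, sinh=1.711405; start (x,ẋ)=(-0.073400, -0.202900) → end (x,ẋ)=(-0.118529, -0.088996)
phase 2: p=-0.0557, T=0.377, ωT=1.399386, cosh=2.149730, sinh=1.902982; start (x,ẋ)=(-0.118529, -0.088996) → end (x,ẋ)=(-0.236391, -0.635122)
phase 3: p=0.0869, T=0.298, ωT=1.106146, cosh=1.676759, sinh=1.345928; start (x,ẋ)=(-0.236391, -0.635122) → end (x,ẋ)=(-0.685476, -2.680093)

1 0.3520 -0.1185 -0.0890
2 0.7290 -0.2364 -0.6351
3 1.0270 -0.6855 -2.6801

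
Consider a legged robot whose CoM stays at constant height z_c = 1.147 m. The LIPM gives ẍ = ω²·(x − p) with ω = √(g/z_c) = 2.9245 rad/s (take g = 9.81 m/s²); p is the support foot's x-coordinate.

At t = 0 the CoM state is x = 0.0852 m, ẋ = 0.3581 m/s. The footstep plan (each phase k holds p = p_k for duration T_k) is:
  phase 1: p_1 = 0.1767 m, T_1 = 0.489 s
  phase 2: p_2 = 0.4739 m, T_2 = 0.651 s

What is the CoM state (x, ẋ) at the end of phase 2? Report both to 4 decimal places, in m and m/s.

phase 1: p=0.1767, T=0.489, ωT=1.430081, cosh=2.209163, sinh=1.969873; start (x,ẋ)=(0.085200, 0.358100) → end (x,ẋ)=(0.215769, 0.263979)
phase 2: p=0.4739, T=0.651, ωT=1.903850, cosh=3.430338, sinh=3.281344; start (x,ẋ)=(0.215769, 0.263979) → end (x,ẋ)=(-0.115386, -1.571560)

x = -0.1154, ẋ = -1.5716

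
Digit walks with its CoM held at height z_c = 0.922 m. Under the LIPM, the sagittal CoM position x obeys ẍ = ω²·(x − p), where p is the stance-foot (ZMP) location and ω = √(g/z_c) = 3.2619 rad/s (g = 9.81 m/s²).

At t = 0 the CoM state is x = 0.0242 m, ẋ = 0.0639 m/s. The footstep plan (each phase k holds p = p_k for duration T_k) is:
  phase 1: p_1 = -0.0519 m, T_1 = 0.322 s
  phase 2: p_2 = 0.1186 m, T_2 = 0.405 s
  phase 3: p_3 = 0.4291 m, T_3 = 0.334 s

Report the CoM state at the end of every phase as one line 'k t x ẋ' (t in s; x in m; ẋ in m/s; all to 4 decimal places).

1 0.3220 0.0948 0.4139
2 0.7270 0.2916 0.6954
3 1.0610 0.4825 0.5591

phase 1: p=-0.0519, T=0.322, ωT=1.050332, cosh=1.604211, sinh=1.254389; start (x,ẋ)=(0.024200, 0.063900) → end (x,ẋ)=(0.094754, 0.413887)
phase 2: p=0.1186, T=0.405, ωT=1.321069, cosh=2.007138, sinh=1.740289; start (x,ẋ)=(0.094754, 0.413887) → end (x,ẋ)=(0.291554, 0.695361)
phase 3: p=0.4291, T=0.334, ωT=1.089475, cosh=1.654552, sinh=1.318159; start (x,ẋ)=(0.291554, 0.695361) → end (x,ẋ)=(0.482524, 0.559103)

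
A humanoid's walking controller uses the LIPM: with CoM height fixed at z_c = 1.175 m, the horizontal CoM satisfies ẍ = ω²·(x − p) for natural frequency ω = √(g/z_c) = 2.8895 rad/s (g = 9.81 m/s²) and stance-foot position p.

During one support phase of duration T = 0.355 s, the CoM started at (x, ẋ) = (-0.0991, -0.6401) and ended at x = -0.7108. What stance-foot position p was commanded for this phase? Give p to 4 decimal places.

ωT = 2.8895·0.355 = 1.025772; cosh(ωT) = 1.573884, sinh(ωT) = 1.215365
x(T) = p + (x₀−p)·cosh(ωT) + (ẋ₀/ω)·sinh(ωT) ⇒ p·(1 − cosh) = x(T) − x₀·cosh − (ẋ₀/ω)·sinh
numerator   = -0.7108 − (-0.0991)·1.573884 − (-0.6401/2.8895)·1.215365 = -0.285593
denominator = 1 − 1.573884 = -0.573884
p = -0.285593 / -0.573884 = 0.4976

p = 0.4976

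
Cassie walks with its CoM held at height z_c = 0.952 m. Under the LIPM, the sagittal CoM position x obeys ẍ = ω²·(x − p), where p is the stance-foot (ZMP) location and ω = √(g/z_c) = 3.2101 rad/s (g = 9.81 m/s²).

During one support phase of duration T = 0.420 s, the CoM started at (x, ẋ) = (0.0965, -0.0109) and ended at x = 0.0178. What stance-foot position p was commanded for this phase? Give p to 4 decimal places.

p = 0.1653

ωT = 3.2101·0.420 = 1.348242; cosh(ωT) = 2.055173, sinh(ωT) = 1.795477
x(T) = p + (x₀−p)·cosh(ωT) + (ẋ₀/ω)·sinh(ωT) ⇒ p·(1 − cosh) = x(T) − x₀·cosh − (ẋ₀/ω)·sinh
numerator   = 0.0178 − (0.0965)·2.055173 − (-0.0109/3.2101)·1.795477 = -0.174428
denominator = 1 − 2.055173 = -1.055173
p = -0.174428 / -1.055173 = 0.1653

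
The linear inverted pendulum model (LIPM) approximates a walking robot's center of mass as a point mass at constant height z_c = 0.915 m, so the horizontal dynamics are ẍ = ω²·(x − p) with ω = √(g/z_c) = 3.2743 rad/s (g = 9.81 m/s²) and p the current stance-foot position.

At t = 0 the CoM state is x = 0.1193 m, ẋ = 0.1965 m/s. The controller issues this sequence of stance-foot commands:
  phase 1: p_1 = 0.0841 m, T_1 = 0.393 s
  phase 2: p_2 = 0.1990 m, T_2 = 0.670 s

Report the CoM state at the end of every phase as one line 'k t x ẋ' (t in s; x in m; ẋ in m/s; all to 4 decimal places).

1 0.3930 0.2531 0.5757
2 1.0630 1.2231 3.3978

phase 1: p=0.0841, T=0.393, ωT=1.286800, cosh=1.948666, sinh=1.672513; start (x,ẋ)=(0.119300, 0.196500) → end (x,ẋ)=(0.253065, 0.575679)
phase 2: p=0.1990, T=0.670, ωT=2.193781, cosh=4.540278, sinh=4.428783; start (x,ẋ)=(0.253065, 0.575679) → end (x,ẋ)=(1.223129, 3.397753)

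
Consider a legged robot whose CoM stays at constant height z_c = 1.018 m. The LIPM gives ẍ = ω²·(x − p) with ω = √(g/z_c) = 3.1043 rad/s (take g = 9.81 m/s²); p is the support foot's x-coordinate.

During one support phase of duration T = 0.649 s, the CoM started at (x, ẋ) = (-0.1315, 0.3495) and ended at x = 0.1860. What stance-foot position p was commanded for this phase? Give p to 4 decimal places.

p = -0.0970

ωT = 3.1043·0.649 = 2.014691; cosh(ωT) = 3.815885, sinh(ωT) = 3.682523
x(T) = p + (x₀−p)·cosh(ωT) + (ẋ₀/ω)·sinh(ωT) ⇒ p·(1 − cosh) = x(T) − x₀·cosh − (ẋ₀/ω)·sinh
numerator   = 0.1860 − (-0.1315)·3.815885 − (0.3495/3.1043)·3.682523 = 0.273189
denominator = 1 − 3.815885 = -2.815885
p = 0.273189 / -2.815885 = -0.0970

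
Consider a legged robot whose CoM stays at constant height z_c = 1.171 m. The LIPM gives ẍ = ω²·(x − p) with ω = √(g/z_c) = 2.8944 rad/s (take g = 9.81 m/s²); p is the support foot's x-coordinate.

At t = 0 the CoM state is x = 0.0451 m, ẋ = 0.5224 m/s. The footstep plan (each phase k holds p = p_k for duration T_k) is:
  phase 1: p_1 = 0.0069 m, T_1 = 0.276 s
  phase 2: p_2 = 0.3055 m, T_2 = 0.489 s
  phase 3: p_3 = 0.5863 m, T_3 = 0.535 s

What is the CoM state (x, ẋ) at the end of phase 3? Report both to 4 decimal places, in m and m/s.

phase 1: p=0.0069, T=0.276, ωT=0.798854, cosh=1.336418, sinh=0.886574; start (x,ẋ)=(0.045100, 0.522400) → end (x,ẋ)=(0.217966, 0.796170)
phase 2: p=0.3055, T=0.489, ωT=1.415362, cosh=2.180407, sinh=1.937569; start (x,ẋ)=(0.217966, 0.796170) → end (x,ẋ)=(0.647612, 1.245074)
phase 3: p=0.5863, T=0.535, ωT=1.548504, cosh=2.458496, sinh=2.245931; start (x,ẋ)=(0.647612, 1.245074) → end (x,ẋ)=(1.703160, 3.459576)

x = 1.7032, ẋ = 3.4596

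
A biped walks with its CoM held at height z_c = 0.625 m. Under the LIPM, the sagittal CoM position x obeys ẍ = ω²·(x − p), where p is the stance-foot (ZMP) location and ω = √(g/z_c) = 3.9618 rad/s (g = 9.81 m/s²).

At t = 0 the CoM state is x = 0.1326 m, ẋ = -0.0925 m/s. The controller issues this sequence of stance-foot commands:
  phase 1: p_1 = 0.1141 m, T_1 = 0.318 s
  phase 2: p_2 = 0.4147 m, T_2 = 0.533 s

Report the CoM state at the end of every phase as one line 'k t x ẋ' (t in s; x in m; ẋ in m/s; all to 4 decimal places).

1 0.3180 0.1115 -0.0574
2 0.8510 -0.9151 -5.1300

phase 1: p=0.1141, T=0.318, ωT=1.259852, cosh=1.904299, sinh=1.620603; start (x,ẋ)=(0.132600, -0.092500) → end (x,ẋ)=(0.111492, -0.057368)
phase 2: p=0.4147, T=0.533, ωT=2.111639, cosh=4.191407, sinh=4.070368; start (x,ẋ)=(0.111492, -0.057368) → end (x,ẋ)=(-0.915110, -5.129985)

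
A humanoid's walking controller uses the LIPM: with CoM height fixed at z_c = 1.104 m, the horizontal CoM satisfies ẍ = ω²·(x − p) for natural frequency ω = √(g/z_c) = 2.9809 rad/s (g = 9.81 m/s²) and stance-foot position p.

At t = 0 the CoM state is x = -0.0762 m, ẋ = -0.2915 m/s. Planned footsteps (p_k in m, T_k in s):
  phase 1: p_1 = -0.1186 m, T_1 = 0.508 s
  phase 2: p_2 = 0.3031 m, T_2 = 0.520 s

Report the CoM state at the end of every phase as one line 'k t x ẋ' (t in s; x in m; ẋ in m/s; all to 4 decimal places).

1 0.5080 -0.2291 -0.4213
2 1.0280 -1.3251 -4.6062

phase 1: p=-0.1186, T=0.508, ωT=1.514297, cosh=2.383094, sinh=2.163131; start (x,ẋ)=(-0.076200, -0.291500) → end (x,ẋ)=(-0.229088, -0.421273)
phase 2: p=0.3031, T=0.520, ωT=1.550068, cosh=2.462012, sinh=2.249779; start (x,ẋ)=(-0.229088, -0.421273) → end (x,ẋ)=(-1.325101, -4.606226)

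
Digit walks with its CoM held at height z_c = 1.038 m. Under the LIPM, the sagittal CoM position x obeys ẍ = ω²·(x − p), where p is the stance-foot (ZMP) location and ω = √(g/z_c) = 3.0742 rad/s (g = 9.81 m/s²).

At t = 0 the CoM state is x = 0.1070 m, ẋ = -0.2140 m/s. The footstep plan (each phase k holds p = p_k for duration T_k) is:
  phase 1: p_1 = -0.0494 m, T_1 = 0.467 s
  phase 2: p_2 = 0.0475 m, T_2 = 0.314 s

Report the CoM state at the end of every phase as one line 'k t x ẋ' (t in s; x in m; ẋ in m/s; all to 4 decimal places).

1 0.4670 0.1598 0.4779
2 0.7810 0.3909 1.1061

phase 1: p=-0.0494, T=0.467, ωT=1.435651, cosh=2.220171, sinh=1.982211; start (x,ẋ)=(0.107000, -0.214000) → end (x,ẋ)=(0.159850, 0.477940)
phase 2: p=0.0475, T=0.314, ωT=0.965299, cosh=1.503221, sinh=1.122351; start (x,ẋ)=(0.159850, 0.477940) → end (x,ẋ)=(0.390876, 1.106094)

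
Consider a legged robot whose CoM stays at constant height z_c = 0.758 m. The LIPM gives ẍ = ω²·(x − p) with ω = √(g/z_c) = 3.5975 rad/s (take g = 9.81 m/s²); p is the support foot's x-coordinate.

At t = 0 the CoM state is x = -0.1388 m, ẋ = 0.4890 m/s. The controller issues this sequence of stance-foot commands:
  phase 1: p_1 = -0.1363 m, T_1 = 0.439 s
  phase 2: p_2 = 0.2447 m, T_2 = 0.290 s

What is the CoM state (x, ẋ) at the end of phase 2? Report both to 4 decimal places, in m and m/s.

phase 1: p=-0.1363, T=0.439, ωT=1.579303, cosh=2.528845, sinh=2.322726; start (x,ẋ)=(-0.138800, 0.489000) → end (x,ẋ)=(0.173101, 1.215715)
phase 2: p=0.2447, T=0.290, ωT=1.043275, cosh=1.595398, sinh=1.243099; start (x,ẋ)=(0.173101, 1.215715) → end (x,ẋ)=(0.550555, 1.619354)

x = 0.5506, ẋ = 1.6194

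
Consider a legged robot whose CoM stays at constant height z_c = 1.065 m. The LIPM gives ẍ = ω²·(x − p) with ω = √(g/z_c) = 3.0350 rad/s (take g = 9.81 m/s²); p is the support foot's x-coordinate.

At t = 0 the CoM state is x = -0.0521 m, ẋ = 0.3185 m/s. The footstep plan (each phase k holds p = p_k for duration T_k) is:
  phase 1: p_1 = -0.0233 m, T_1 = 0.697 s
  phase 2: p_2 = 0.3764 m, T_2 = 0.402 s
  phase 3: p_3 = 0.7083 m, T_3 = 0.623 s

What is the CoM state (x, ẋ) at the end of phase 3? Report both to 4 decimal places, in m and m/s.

x = 2.1748, ẋ = 4.6591

phase 1: p=-0.0233, T=0.697, ωT=2.115395, cosh=4.206723, sinh=4.086138; start (x,ẋ)=(-0.052100, 0.318500) → end (x,ẋ)=(0.284355, 0.982680)
phase 2: p=0.3764, T=0.402, ωT=1.220070, cosh=1.841317, sinh=1.546108; start (x,ẋ)=(0.284355, 0.982680) → end (x,ẋ)=(0.707519, 1.377512)
phase 3: p=0.7083, T=0.623, ωT=1.890805, cosh=3.387825, sinh=3.236875; start (x,ẋ)=(0.707519, 1.377512) → end (x,ẋ)=(2.174792, 4.659097)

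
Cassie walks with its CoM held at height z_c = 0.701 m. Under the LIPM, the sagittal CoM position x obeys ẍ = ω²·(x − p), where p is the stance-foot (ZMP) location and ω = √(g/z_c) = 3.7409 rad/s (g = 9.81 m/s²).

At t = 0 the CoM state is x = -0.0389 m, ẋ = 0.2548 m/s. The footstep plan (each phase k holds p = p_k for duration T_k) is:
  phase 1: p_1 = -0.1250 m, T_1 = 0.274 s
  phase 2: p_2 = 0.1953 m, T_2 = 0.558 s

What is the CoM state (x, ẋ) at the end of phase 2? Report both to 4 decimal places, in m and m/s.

phase 1: p=-0.1250, T=0.274, ωT=1.025007, cosh=1.572954, sinh=1.214160; start (x,ẋ)=(-0.038900, 0.254800) → end (x,ẋ)=(0.093130, 0.791859)
phase 2: p=0.1953, T=0.558, ωT=2.087422, cosh=4.094054, sinh=3.970047; start (x,ẋ)=(0.093130, 0.791859) → end (x,ẋ)=(0.617375, 1.724533)

x = 0.6174, ẋ = 1.7245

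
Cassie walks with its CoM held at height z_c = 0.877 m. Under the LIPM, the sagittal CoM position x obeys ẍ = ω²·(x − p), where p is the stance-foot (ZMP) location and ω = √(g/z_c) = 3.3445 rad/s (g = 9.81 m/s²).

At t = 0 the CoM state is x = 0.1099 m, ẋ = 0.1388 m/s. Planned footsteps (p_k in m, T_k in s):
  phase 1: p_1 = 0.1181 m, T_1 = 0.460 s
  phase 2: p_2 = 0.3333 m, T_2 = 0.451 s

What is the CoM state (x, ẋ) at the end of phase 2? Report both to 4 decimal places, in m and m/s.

phase 1: p=0.1181, T=0.460, ωT=1.538470, cosh=2.436084, sinh=2.221375; start (x,ẋ)=(0.109900, 0.138800) → end (x,ẋ)=(0.190313, 0.277207)
phase 2: p=0.3333, T=0.451, ωT=1.508370, cosh=2.370313, sinh=2.149043; start (x,ẋ)=(0.190313, 0.277207) → end (x,ẋ)=(0.172499, -0.370644)

x = 0.1725, ẋ = -0.3706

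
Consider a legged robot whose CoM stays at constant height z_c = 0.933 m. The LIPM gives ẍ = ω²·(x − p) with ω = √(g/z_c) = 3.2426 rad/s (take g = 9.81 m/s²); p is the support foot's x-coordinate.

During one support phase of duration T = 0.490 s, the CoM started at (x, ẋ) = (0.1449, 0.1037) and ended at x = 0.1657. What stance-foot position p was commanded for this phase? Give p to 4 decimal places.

ωT = 3.2426·0.490 = 1.588874; cosh(ωT) = 2.551193, sinh(ωT) = 2.347038
x(T) = p + (x₀−p)·cosh(ωT) + (ẋ₀/ω)·sinh(ωT) ⇒ p·(1 − cosh) = x(T) − x₀·cosh − (ẋ₀/ω)·sinh
numerator   = 0.1657 − (0.1449)·2.551193 − (0.1037/3.2426)·2.347038 = -0.279027
denominator = 1 − 2.551193 = -1.551193
p = -0.279027 / -1.551193 = 0.1799

p = 0.1799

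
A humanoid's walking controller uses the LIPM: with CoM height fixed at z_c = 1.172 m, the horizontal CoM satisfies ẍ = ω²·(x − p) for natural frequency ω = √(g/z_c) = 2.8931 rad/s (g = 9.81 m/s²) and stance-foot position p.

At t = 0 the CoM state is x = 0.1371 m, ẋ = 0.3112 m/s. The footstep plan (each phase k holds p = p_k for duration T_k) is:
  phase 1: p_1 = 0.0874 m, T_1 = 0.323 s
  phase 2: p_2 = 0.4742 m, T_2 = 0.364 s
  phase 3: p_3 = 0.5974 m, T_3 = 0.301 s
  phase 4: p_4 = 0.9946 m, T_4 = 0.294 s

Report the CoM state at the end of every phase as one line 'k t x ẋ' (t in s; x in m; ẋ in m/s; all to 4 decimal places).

phase 1: p=0.0874, T=0.323, ωT=0.934471, cosh=1.469330, sinh=1.076537; start (x,ẋ)=(0.137100, 0.311200) → end (x,ẋ)=(0.276225, 0.612048)
phase 2: p=0.4742, T=0.364, ωT=1.053088, cosh=1.607674, sinh=1.258816; start (x,ẋ)=(0.276225, 0.612048) → end (x,ẋ)=(0.422228, 0.262971)
phase 3: p=0.5974, T=0.301, ωT=0.870823, cosh=1.403742, sinh=0.985135; start (x,ẋ)=(0.422228, 0.262971) → end (x,ẋ)=(0.441049, -0.130112)
phase 4: p=0.9946, T=0.294, ωT=0.850571, cosh=1.384077, sinh=0.956907; start (x,ẋ)=(0.441049, -0.130112) → end (x,ẋ)=(0.185407, -1.712551)

1 0.3230 0.2762 0.6120
2 0.6870 0.4222 0.2630
3 0.9880 0.4410 -0.1301
4 1.2820 0.1854 -1.7126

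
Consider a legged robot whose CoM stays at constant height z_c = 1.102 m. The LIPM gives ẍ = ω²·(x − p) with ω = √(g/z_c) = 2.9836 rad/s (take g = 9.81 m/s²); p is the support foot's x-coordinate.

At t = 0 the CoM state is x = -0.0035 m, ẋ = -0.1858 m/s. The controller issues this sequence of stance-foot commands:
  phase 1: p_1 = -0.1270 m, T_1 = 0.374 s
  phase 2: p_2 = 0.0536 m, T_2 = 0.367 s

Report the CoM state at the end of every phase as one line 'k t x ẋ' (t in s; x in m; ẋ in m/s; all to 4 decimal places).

phase 1: p=-0.1270, T=0.374, ωT=1.115866, cosh=1.689921, sinh=1.362290; start (x,ẋ)=(-0.003500, -0.185800) → end (x,ẋ)=(-0.003130, 0.187982)
phase 2: p=0.0536, T=0.367, ωT=1.094981, cosh=1.661836, sinh=1.327290; start (x,ẋ)=(-0.003130, 0.187982) → end (x,ẋ)=(0.042951, 0.087740)

1 0.3740 -0.0031 0.1880
2 0.7410 0.0430 0.0877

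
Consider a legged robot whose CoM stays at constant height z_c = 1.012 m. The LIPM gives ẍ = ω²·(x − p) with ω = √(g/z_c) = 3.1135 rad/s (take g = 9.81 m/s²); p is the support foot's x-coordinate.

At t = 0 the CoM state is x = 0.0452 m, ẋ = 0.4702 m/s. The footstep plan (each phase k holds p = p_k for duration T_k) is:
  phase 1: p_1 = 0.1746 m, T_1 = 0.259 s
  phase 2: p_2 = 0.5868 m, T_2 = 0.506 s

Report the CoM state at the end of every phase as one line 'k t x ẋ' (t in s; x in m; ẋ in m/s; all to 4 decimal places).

1 0.2590 0.1362 0.2703
2 0.7650 -0.3478 -2.5638

phase 1: p=0.1746, T=0.259, ωT=0.806397, cosh=1.343143, sinh=0.896679; start (x,ẋ)=(0.045200, 0.470200) → end (x,ẋ)=(0.136214, 0.270286)
phase 2: p=0.5868, T=0.506, ωT=1.575431, cosh=2.519871, sinh=2.312953; start (x,ẋ)=(0.136214, 0.270286) → end (x,ẋ)=(-0.347830, -2.563759)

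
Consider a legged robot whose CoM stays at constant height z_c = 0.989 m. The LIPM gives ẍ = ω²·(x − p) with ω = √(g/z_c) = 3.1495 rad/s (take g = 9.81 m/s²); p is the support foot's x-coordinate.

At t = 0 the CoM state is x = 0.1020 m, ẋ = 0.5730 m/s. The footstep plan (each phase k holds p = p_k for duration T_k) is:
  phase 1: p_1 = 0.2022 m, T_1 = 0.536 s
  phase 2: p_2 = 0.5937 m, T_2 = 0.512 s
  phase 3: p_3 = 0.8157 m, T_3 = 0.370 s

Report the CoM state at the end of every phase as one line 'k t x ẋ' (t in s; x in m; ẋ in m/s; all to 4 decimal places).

1 0.5360 0.3972 0.7784
2 1.0480 0.6764 0.5392
3 1.4180 0.8185 0.3137

phase 1: p=0.2022, T=0.536, ωT=1.688132, cosh=2.797116, sinh=2.612251; start (x,ẋ)=(0.102000, 0.573000) → end (x,ẋ)=(0.397185, 0.778373)
phase 2: p=0.5937, T=0.512, ωT=1.612544, cosh=2.607467, sinh=2.408087; start (x,ẋ)=(0.397185, 0.778373) → end (x,ẋ)=(0.676434, 0.539162)
phase 3: p=0.8157, T=0.370, ωT=1.165315, cosh=1.759379, sinh=1.447554; start (x,ẋ)=(0.676434, 0.539162) → end (x,ẋ)=(0.818485, 0.313666)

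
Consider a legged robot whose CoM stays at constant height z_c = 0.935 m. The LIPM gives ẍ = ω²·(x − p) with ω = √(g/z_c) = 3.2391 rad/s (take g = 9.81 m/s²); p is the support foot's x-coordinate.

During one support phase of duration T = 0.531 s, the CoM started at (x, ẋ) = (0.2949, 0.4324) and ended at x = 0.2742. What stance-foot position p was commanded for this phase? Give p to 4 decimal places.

ωT = 3.2391·0.531 = 1.719962; cosh(ωT) = 2.881695, sinh(ωT) = 2.702622
x(T) = p + (x₀−p)·cosh(ωT) + (ẋ₀/ω)·sinh(ωT) ⇒ p·(1 − cosh) = x(T) − x₀·cosh − (ẋ₀/ω)·sinh
numerator   = 0.2742 − (0.2949)·2.881695 − (0.4324/3.2391)·2.702622 = -0.936395
denominator = 1 − 2.881695 = -1.881695
p = -0.936395 / -1.881695 = 0.4976

p = 0.4976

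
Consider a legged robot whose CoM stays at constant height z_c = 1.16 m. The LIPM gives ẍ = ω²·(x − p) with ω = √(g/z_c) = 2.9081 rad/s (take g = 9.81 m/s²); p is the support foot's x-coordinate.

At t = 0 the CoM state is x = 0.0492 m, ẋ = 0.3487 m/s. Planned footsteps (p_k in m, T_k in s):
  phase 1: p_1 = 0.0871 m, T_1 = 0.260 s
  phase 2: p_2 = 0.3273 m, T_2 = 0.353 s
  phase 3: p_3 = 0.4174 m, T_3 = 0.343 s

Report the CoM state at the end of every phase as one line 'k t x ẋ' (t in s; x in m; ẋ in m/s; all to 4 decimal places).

1 0.2600 0.1374 0.3617
2 0.6130 0.1795 -0.1023
3 0.9560 0.0099 -0.9677

phase 1: p=0.0871, T=0.260, ωT=0.756106, cosh=1.299729, sinh=0.830237; start (x,ẋ)=(0.049200, 0.348700) → end (x,ẋ)=(0.137391, 0.361709)
phase 2: p=0.3273, T=0.353, ωT=1.026559, cosh=1.574841, sinh=1.216604; start (x,ẋ)=(0.137391, 0.361709) → end (x,ẋ)=(0.179545, -0.102264)
phase 3: p=0.4174, T=0.343, ωT=0.997478, cosh=1.540122, sinh=1.171314; start (x,ẋ)=(0.179545, -0.102264) → end (x,ẋ)=(0.009884, -0.967705)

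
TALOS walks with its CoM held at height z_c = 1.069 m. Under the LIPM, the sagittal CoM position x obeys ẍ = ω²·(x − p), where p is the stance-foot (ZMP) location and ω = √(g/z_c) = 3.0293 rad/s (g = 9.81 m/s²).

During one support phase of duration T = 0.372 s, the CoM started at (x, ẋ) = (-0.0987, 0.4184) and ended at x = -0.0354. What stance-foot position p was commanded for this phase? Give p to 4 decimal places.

ωT = 3.0293·0.372 = 1.126900; cosh(ωT) = 1.705055, sinh(ωT) = 1.381019
x(T) = p + (x₀−p)·cosh(ωT) + (ẋ₀/ω)·sinh(ωT) ⇒ p·(1 − cosh) = x(T) − x₀·cosh − (ẋ₀/ω)·sinh
numerator   = -0.0354 − (-0.0987)·1.705055 − (0.4184/3.0293)·1.381019 = -0.057854
denominator = 1 − 1.705055 = -0.705055
p = -0.057854 / -0.705055 = 0.0821

p = 0.0821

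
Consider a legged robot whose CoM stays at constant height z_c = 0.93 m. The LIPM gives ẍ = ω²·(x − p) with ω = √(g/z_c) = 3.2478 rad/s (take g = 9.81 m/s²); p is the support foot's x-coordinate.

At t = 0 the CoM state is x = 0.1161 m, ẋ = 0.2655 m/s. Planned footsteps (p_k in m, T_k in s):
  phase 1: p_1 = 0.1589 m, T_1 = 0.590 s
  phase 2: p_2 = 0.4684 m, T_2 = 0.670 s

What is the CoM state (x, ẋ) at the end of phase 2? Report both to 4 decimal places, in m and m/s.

phase 1: p=0.1589, T=0.590, ωT=1.916202, cosh=3.471133, sinh=3.323968; start (x,ẋ)=(0.116100, 0.265500) → end (x,ẋ)=(0.282062, 0.459535)
phase 2: p=0.4684, T=0.670, ωT=2.176026, cosh=4.462356, sinh=4.348865; start (x,ẋ)=(0.282062, 0.459535) → end (x,ẋ)=(0.252220, -0.581274)

x = 0.2522, ẋ = -0.5813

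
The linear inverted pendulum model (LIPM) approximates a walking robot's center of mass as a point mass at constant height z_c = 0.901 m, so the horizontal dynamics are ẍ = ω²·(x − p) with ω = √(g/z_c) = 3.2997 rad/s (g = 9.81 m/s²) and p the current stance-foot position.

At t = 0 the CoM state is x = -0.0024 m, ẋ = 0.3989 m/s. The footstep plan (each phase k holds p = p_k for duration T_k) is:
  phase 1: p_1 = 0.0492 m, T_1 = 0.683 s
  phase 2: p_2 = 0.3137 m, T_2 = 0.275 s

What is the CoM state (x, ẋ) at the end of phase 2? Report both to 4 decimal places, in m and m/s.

phase 1: p=0.0492, T=0.683, ωT=2.253695, cosh=4.813935, sinh=4.708924; start (x,ẋ)=(-0.002400, 0.398900) → end (x,ẋ)=(0.370062, 1.118516)
phase 2: p=0.3137, T=0.275, ωT=0.907418, cosh=1.440740, sinh=1.037175; start (x,ẋ)=(0.370062, 1.118516) → end (x,ẋ)=(0.746479, 1.804381)

x = 0.7465, ẋ = 1.8044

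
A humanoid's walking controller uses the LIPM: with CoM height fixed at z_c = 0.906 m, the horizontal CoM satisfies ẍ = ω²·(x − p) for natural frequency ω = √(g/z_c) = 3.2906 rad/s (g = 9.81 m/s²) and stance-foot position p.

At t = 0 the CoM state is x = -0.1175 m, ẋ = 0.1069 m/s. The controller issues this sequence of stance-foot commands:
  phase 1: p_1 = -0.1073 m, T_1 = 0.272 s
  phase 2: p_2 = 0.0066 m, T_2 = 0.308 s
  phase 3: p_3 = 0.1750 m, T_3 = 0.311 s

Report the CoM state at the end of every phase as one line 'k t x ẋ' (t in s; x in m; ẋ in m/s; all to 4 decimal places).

phase 1: p=-0.1073, T=0.272, ωT=0.895043, cosh=1.428016, sinh=1.019426; start (x,ẋ)=(-0.117500, 0.106900) → end (x,ẋ)=(-0.088748, 0.118439)
phase 2: p=0.0066, T=0.308, ωT=1.013505, cosh=1.559093, sinh=1.196148; start (x,ẋ)=(-0.088748, 0.118439) → end (x,ẋ)=(-0.099004, -0.190638)
phase 3: p=0.1750, T=0.311, ωT=1.023377, cosh=1.570977, sinh=1.211598; start (x,ẋ)=(-0.099004, -0.190638) → end (x,ẋ)=(-0.325646, -1.391908)

1 0.2720 -0.0887 0.1184
2 0.5800 -0.0990 -0.1906
3 0.8910 -0.3256 -1.3919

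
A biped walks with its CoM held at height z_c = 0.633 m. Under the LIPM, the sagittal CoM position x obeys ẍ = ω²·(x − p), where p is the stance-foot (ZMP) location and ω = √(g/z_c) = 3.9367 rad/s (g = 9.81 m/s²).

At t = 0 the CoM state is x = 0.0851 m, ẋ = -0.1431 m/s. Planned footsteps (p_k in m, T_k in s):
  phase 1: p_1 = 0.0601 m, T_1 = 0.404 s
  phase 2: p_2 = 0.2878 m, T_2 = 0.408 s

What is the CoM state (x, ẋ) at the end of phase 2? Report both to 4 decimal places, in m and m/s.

x = -0.4399, ẋ = -2.6949

phase 1: p=0.0601, T=0.404, ωT=1.590427, cosh=2.554840, sinh=2.351002; start (x,ẋ)=(0.085100, -0.143100) → end (x,ẋ)=(0.038512, -0.134218)
phase 2: p=0.2878, T=0.408, ωT=1.606174, cosh=2.592179, sinh=2.391526; start (x,ẋ)=(0.038512, -0.134218) → end (x,ẋ)=(-0.439937, -2.694898)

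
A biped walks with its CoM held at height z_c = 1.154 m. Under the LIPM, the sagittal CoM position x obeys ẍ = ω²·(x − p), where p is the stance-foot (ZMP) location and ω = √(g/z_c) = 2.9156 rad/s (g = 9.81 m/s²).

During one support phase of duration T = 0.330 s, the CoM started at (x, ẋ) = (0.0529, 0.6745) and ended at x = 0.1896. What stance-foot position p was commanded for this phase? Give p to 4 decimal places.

ωT = 2.9156·0.330 = 0.962148; cosh(ωT) = 1.499692, sinh(ωT) = 1.117621
x(T) = p + (x₀−p)·cosh(ωT) + (ẋ₀/ω)·sinh(ωT) ⇒ p·(1 − cosh) = x(T) − x₀·cosh − (ẋ₀/ω)·sinh
numerator   = 0.1896 − (0.0529)·1.499692 − (0.6745/2.9156)·1.117621 = -0.148286
denominator = 1 − 1.499692 = -0.499692
p = -0.148286 / -0.499692 = 0.2968

p = 0.2968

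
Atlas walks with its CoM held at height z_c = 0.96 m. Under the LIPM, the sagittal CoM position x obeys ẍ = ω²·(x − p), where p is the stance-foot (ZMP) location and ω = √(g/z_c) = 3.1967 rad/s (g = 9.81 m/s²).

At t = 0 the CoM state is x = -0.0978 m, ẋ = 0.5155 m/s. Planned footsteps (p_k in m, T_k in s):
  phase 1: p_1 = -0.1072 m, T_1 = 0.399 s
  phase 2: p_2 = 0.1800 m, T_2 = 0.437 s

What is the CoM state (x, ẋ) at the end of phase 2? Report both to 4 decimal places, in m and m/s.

x = 0.7939, ẋ = 2.2229

phase 1: p=-0.1072, T=0.399, ωT=1.275483, cosh=1.929864, sinh=1.650568; start (x,ẋ)=(-0.097800, 0.515500) → end (x,ẋ)=(0.177111, 1.044443)
phase 2: p=0.1800, T=0.437, ωT=1.396958, cosh=2.145115, sinh=1.897767; start (x,ẋ)=(0.177111, 1.044443) → end (x,ẋ)=(0.793852, 2.222926)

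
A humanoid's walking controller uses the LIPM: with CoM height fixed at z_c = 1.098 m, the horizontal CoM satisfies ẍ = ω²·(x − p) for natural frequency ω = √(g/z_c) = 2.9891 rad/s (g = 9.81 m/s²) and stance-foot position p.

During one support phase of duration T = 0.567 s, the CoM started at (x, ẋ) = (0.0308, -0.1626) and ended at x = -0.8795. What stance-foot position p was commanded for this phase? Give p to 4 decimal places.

p = 0.4536

ωT = 2.9891·0.567 = 1.694820; cosh(ωT) = 2.814648, sinh(ωT) = 2.631016
x(T) = p + (x₀−p)·cosh(ωT) + (ẋ₀/ω)·sinh(ωT) ⇒ p·(1 − cosh) = x(T) − x₀·cosh − (ẋ₀/ω)·sinh
numerator   = -0.8795 − (0.0308)·2.814648 − (-0.1626/2.9891)·2.631016 = -0.823070
denominator = 1 − 2.814648 = -1.814648
p = -0.823070 / -1.814648 = 0.4536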